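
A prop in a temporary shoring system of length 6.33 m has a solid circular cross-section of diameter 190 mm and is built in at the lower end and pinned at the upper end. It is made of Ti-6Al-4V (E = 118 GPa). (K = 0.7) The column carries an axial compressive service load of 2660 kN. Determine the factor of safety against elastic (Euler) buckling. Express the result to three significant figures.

n ≈ 1.43

I = πd⁴/64 = π×190⁴/64 = 6.397×10^7 mm⁴
I = 6.397×10^7 mm⁴ = 6.397×10^-5 m⁴
Effective length L_e = K·L = 0.7 × 6.33 = 4.431 m
P_cr = π²EI / L_e² = π² × 118×10⁹ × 6.397×10^-5 / 4.431² = 3.795×10^6 N
Factor of safety n = P_cr / P = 3794.6 / 2660 = 1.43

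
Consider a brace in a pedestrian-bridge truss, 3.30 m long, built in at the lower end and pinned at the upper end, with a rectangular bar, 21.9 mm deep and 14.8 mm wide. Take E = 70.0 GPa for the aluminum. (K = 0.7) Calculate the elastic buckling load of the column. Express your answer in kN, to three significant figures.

Buckling occurs about the weak axis: I_min = h·b³/12 with b = 14.8 mm (the shorter side).
I_min = 21.9×14.8³/12 = 5.916×10^3 mm⁴
I = 5.916×10^3 mm⁴ = 5.916×10^-9 m⁴
Effective length L_e = K·L = 0.7 × 3.30 = 2.310 m
P_cr = π²EI / L_e² = π² × 70.0×10⁹ × 5.916×10^-9 / 2.310² = 766.0 N

P_cr ≈ 0.766 kN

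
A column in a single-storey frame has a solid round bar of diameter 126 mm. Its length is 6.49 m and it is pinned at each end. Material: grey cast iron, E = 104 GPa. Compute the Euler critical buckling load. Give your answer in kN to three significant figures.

P_cr ≈ 302 kN

I = πd⁴/64 = π×126⁴/64 = 1.237×10^7 mm⁴
I = 1.237×10^7 mm⁴ = 1.237×10^-5 m⁴
Effective length L_e = K·L = 1 × 6.49 = 6.490 m
P_cr = π²EI / L_e² = π² × 104×10⁹ × 1.237×10^-5 / 6.490² = 3.015×10^5 N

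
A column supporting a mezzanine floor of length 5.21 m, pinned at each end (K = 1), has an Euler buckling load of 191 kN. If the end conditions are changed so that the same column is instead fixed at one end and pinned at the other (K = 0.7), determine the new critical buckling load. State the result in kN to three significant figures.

P_cr ≈ 390 kN

P_cr ∝ 1/K², so P_cr,new = P_cr,old × (K_old/K_new)² = 191 × (1/0.7)²
= 191 × 2.041 = 390 kN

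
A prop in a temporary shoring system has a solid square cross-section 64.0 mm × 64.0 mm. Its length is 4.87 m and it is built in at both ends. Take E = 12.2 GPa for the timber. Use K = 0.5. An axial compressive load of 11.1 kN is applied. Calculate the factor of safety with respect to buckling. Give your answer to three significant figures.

n ≈ 2.56

I = a⁴/12 = 64.0⁴/12 = 1.398×10^6 mm⁴
I = 1.398×10^6 mm⁴ = 1.398×10^-6 m⁴
Effective length L_e = K·L = 0.5 × 4.87 = 2.435 m
P_cr = π²EI / L_e² = π² × 12.2×10⁹ × 1.398×10^-6 / 2.435² = 2.839×10^4 N
Factor of safety n = P_cr / P = 28.392 / 11.1 = 2.56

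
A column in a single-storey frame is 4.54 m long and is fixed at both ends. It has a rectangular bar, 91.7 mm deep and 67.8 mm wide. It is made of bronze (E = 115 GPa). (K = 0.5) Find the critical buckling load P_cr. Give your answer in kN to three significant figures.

Buckling occurs about the weak axis: I_min = h·b³/12 with b = 67.8 mm (the shorter side).
I_min = 91.7×67.8³/12 = 2.382×10^6 mm⁴
I = 2.382×10^6 mm⁴ = 2.382×10^-6 m⁴
Effective length L_e = K·L = 0.5 × 4.54 = 2.270 m
P_cr = π²EI / L_e² = π² × 115×10⁹ × 2.382×10^-6 / 2.270² = 5.246×10^5 N

P_cr ≈ 525 kN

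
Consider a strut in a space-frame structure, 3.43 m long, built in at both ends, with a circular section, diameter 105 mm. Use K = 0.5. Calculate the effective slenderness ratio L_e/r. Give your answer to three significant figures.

For a solid circle r = d/4 = 105/4 = 26.25 mm
L_e = K·L = 0.5 × 3.43 m = 1.715 m = 1715.0 mm
λ = L_e / r_min = 1715.0 / 26.25 = 65.3

λ ≈ 65.3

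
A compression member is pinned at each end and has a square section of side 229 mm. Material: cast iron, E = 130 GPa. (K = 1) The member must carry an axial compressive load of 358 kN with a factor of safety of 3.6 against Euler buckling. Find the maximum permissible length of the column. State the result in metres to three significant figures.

L_max ≈ 15.1 m

I = a⁴/12 = 229⁴/12 = 2.292×10^8 mm⁴
I = 2.292×10^-4 m⁴
Required critical load P_cr = n·P = 3.6 × 358 = 1289 kN = 1.289×10^6 N
From P_cr = π²EI/(K·L)²:  L = (1/K)·√(π²EI/P_cr) = (1/1)·√(π²×1.30×10^11×2.292×10^-4/1.289×10^6)
L = 15.1 m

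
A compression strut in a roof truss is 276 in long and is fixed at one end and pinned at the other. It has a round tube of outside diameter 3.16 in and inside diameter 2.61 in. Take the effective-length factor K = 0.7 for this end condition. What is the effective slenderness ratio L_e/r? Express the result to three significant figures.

d_o = 3.16 in, d_i = 2.61 in
I = π(d_o⁴ − d_i⁴)/64 = π(3.16⁴ − 2.610⁴)/64 = 2.617 in⁴
A = 2.492 in²;  r_min = √(I/A) = √(2.617/2.492) = 1.025 in
L_e = K·L = 0.7 × 276 = 193.2 in
λ = L_e / r_min = 193.20 / 1.025 = 189

λ ≈ 189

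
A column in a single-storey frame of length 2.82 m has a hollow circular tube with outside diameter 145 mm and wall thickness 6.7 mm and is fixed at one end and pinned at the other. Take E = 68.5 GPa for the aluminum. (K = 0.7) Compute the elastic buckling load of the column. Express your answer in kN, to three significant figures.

P_cr ≈ 1210 kN

Inner diameter d_i = 145 − 2×6.7 = 131.6 mm
I = π(d_o⁴ − d_i⁴)/64 = π(145⁴ − 131.6⁴)/64 = 6.976×10^6 mm⁴
I = 6.976×10^6 mm⁴ = 6.976×10^-6 m⁴
Effective length L_e = K·L = 0.7 × 2.82 = 1.974 m
P_cr = π²EI / L_e² = π² × 68.5×10⁹ × 6.976×10^-6 / 1.974² = 1.210×10^6 N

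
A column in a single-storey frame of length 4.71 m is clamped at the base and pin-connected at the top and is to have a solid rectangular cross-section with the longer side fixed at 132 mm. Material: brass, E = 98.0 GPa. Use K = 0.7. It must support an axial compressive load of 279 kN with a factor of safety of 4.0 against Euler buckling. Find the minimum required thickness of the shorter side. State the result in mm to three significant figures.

Required P_cr = n·P = 4.0 × 279 = 1116 kN
L_e = K·L = 0.7 × 4.71 = 3.297 m
Required I = P_cr·L_e²/(π²E) = 1.116×10^6 × 3.297² / (π² × 9.80×10^10) = 1.254×10^-5 m⁴
I_req = 1.254×10^7 mm⁴
Rectangle, weak axis: I_min = h·b³/12 with h = 132 mm fixed  ⇒  b = (12I/h)^(1/3) = 104 mm

b ≈ 104 mm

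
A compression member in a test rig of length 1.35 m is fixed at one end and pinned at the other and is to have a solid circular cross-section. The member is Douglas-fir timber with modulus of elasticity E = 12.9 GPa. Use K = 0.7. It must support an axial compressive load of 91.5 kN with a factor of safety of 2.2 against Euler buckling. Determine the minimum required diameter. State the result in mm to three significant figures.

Required P_cr = n·P = 2.2 × 91.5 = 201.3 kN
L_e = K·L = 0.7 × 1.35 = 0.9450 m
Required I = P_cr·L_e²/(π²E) = 2.013×10^5 × 0.9450² / (π² × 1.29×10^10) = 1.412×10^-6 m⁴
I_req = 1.412×10^6 mm⁴
Solid circle: I = πd⁴/64  ⇒  d = (64I/π)^(1/4) = (64×1.412×10^6/π)^(1/4) = 73.2 mm

d ≈ 73.2 mm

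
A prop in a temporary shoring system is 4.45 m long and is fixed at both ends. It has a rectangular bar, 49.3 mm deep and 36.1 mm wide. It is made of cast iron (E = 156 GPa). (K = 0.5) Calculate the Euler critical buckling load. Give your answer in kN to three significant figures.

P_cr ≈ 60.1 kN

Buckling occurs about the weak axis: I_min = h·b³/12 with b = 36.1 mm (the shorter side).
I_min = 49.3×36.1³/12 = 1.933×10^5 mm⁴
I = 1.933×10^5 mm⁴ = 1.933×10^-7 m⁴
Effective length L_e = K·L = 0.5 × 4.45 = 2.225 m
P_cr = π²EI / L_e² = π² × 156×10⁹ × 1.933×10^-7 / 2.225² = 6.011×10^4 N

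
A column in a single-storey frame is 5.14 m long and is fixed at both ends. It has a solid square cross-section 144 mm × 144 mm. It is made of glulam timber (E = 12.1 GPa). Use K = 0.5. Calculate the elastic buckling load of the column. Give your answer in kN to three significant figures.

P_cr ≈ 648 kN

I = a⁴/12 = 144⁴/12 = 3.583×10^7 mm⁴
I = 3.583×10^7 mm⁴ = 3.583×10^-5 m⁴
Effective length L_e = K·L = 0.5 × 5.14 = 2.570 m
P_cr = π²EI / L_e² = π² × 12.1×10⁹ × 3.583×10^-5 / 2.570² = 6.479×10^5 N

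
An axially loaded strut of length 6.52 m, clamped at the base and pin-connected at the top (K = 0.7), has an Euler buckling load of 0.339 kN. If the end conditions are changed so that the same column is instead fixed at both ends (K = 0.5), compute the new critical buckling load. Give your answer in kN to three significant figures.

P_cr ≈ 0.664 kN

P_cr ∝ 1/K², so P_cr,new = P_cr,old × (K_old/K_new)² = 0.339 × (0.7/0.5)²
= 0.339 × 1.960 = 0.664 kN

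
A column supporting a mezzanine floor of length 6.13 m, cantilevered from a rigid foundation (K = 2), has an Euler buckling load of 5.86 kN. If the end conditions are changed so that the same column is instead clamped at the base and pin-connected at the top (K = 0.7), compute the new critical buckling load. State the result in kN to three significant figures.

P_cr ∝ 1/K², so P_cr,new = P_cr,old × (K_old/K_new)² = 5.86 × (2/0.7)²
= 5.86 × 8.163 = 47.8 kN

P_cr ≈ 47.8 kN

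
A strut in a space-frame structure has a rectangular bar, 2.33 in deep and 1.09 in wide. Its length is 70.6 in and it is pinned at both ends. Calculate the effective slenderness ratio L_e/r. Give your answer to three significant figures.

Buckling occurs about the weak axis: I_min = h·b³/12 with b = 1.09 in (the shorter side).
I_min = 2.33×1.09³/12 = 0.2515 in⁴
A = 2.540 in²;  r_min = √(I/A) = √(0.2515/2.540) = 0.3147 in
L_e = K·L = 1 × 70.6 = 70.60 in
λ = L_e / r_min = 70.600 / 0.3147 = 224

λ ≈ 224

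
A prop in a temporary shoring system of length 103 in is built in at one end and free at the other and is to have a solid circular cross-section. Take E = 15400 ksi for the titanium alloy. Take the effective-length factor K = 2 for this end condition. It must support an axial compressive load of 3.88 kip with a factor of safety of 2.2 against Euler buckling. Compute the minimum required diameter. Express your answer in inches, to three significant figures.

Required P_cr = n·P = 2.2 × 3.88 = 8.536 kip
L_e = K·L = 2 × 103 = 206.0 in
Required I = P_cr·L_e²/(π²E) = 8.536×10^3 × 206.0² / (π² × 1.54×10^7) = 2.383 in⁴
Solid circle: I = πd⁴/64  ⇒  d = (64I/π)^(1/4) = (64×2.383/π)^(1/4) = 2.64 in

d ≈ 2.64 in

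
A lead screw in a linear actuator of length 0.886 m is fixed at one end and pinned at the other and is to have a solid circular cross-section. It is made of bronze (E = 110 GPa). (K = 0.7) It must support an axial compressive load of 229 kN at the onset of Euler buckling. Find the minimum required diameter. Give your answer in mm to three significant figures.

L_e = K·L = 0.7 × 0.886 = 0.6202 m
Required I = P_cr·L_e²/(π²E) = 2.290×10^5 × 0.6202² / (π² × 1.10×10^11) = 8.113×10^-8 m⁴
I_req = 8.113×10^4 mm⁴
Solid circle: I = πd⁴/64  ⇒  d = (64I/π)^(1/4) = (64×8.113×10^4/π)^(1/4) = 35.9 mm

d ≈ 35.9 mm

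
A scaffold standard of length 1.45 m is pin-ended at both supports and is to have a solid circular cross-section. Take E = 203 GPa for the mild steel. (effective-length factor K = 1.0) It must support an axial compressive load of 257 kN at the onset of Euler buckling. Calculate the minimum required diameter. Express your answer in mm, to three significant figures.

L_e = K·L = 1 × 1.45 = 1.450 m
Required I = P_cr·L_e²/(π²E) = 2.570×10^5 × 1.450² / (π² × 2.03×10^11) = 2.697×10^-7 m⁴
I_req = 2.697×10^5 mm⁴
Solid circle: I = πd⁴/64  ⇒  d = (64I/π)^(1/4) = (64×2.697×10^5/π)^(1/4) = 48.4 mm

d ≈ 48.4 mm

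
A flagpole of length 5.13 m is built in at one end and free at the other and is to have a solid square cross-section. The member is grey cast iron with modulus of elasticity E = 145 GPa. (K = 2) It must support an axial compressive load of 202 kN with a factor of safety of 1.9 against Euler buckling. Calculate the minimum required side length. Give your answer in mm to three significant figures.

a ≈ 136 mm

Required P_cr = n·P = 1.9 × 202 = 383.8 kN
L_e = K·L = 2 × 5.13 = 10.26 m
Required I = P_cr·L_e²/(π²E) = 3.838×10^5 × 10.26² / (π² × 1.45×10^11) = 2.823×10^-5 m⁴
I_req = 2.823×10^7 mm⁴
Solid square: I = a⁴/12  ⇒  a = (12I)^(1/4) = (12×2.823×10^7)^(1/4) = 136 mm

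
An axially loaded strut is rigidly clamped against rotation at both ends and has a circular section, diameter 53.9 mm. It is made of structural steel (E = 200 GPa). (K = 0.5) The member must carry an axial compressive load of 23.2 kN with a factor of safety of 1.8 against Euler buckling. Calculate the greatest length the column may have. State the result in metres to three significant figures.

I = πd⁴/64 = π×53.9⁴/64 = 4.143×10^5 mm⁴
I = 4.143×10^-7 m⁴
Required critical load P_cr = n·P = 1.8 × 23.2 = 41.76 kN = 4.176×10^4 N
From P_cr = π²EI/(K·L)²:  L = (1/K)·√(π²EI/P_cr) = (1/0.5)·√(π²×2.00×10^11×4.143×10^-7/4.176×10^4)
L = 8.85 m

L_max ≈ 8.85 m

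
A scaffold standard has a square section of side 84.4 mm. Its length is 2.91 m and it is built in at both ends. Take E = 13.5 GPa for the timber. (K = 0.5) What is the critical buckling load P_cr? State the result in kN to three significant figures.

P_cr ≈ 266 kN

I = a⁴/12 = 84.4⁴/12 = 4.229×10^6 mm⁴
I = 4.229×10^6 mm⁴ = 4.229×10^-6 m⁴
Effective length L_e = K·L = 0.5 × 2.91 = 1.455 m
P_cr = π²EI / L_e² = π² × 13.5×10⁹ × 4.229×10^-6 / 1.455² = 2.661×10^5 N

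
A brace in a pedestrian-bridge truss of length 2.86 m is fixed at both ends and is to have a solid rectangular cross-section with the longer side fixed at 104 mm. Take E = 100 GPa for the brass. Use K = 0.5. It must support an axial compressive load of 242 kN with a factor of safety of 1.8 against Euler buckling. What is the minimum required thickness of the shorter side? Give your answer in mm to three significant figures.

Required P_cr = n·P = 1.8 × 242 = 435.6 kN
L_e = K·L = 0.5 × 2.86 = 1.430 m
Required I = P_cr·L_e²/(π²E) = 4.356×10^5 × 1.430² / (π² × 1.00×10^11) = 9.025×10^-7 m⁴
I_req = 9.025×10^5 mm⁴
Rectangle, weak axis: I_min = h·b³/12 with h = 104 mm fixed  ⇒  b = (12I/h)^(1/3) = 47.0 mm

b ≈ 47.0 mm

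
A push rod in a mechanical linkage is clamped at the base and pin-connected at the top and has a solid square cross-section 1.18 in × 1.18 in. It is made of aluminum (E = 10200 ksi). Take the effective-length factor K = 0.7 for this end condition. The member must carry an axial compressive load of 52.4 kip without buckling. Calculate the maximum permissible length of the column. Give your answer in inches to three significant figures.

L_max ≈ 25.2 in

I = a⁴/12 = 1.18⁴/12 = 0.1616 in⁴
At the buckling limit P_cr = P = 5.240×10^4 lb
From P_cr = π²EI/(K·L)²:  L = (1/K)·√(π²EI/P_cr) = (1/0.7)·√(π²×1.02×10^7×0.1616/5.240×10^4)
L = 25.2 in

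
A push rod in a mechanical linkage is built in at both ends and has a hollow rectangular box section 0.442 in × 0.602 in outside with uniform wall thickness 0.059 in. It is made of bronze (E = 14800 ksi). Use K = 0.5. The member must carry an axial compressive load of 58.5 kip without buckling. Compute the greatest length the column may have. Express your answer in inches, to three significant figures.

Inner dimensions: h_i = 0.602 − 2×0.059 = 0.4840 in, b_i = 0.442 − 2×0.059 = 0.3240 in
Weak-axis I_min = (h_o·b_o³ − h_i·b_i³)/12 with b_o = 0.442, b_i = 0.3240 in (shorter outer/inner sides).
I_min = (0.602×0.442³ − 0.4840×0.3240³)/12 = 2.960×10^-3 in⁴
At the buckling limit P_cr = P = 5.850×10^4 lb
From P_cr = π²EI/(K·L)²:  L = (1/K)·√(π²EI/P_cr) = (1/0.5)·√(π²×1.48×10^7×2.960×10^-3/5.850×10^4)
L = 5.44 in

L_max ≈ 5.44 in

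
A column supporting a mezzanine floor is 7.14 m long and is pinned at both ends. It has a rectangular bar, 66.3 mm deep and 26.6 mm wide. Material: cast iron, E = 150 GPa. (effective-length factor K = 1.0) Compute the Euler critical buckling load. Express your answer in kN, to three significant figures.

Buckling occurs about the weak axis: I_min = h·b³/12 with b = 26.6 mm (the shorter side).
I_min = 66.3×26.6³/12 = 1.040×10^5 mm⁴
I = 1.040×10^5 mm⁴ = 1.040×10^-7 m⁴
Effective length L_e = K·L = 1 × 7.14 = 7.140 m
P_cr = π²EI / L_e² = π² × 150×10⁹ × 1.040×10^-7 / 7.140² = 3.020×10^3 N

P_cr ≈ 3.02 kN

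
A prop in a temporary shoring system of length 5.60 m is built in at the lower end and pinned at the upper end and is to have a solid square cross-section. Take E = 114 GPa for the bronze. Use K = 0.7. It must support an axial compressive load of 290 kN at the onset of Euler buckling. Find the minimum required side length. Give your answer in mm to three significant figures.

a ≈ 83.0 mm

L_e = K·L = 0.7 × 5.60 = 3.920 m
Required I = P_cr·L_e²/(π²E) = 2.900×10^5 × 3.920² / (π² × 1.14×10^11) = 3.961×10^-6 m⁴
I_req = 3.961×10^6 mm⁴
Solid square: I = a⁴/12  ⇒  a = (12I)^(1/4) = (12×3.961×10^6)^(1/4) = 83.0 mm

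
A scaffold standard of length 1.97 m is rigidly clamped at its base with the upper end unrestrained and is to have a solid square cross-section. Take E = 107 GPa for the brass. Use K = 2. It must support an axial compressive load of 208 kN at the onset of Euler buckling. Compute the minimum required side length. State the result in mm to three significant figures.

a ≈ 77.8 mm

L_e = K·L = 2 × 1.97 = 3.940 m
Required I = P_cr·L_e²/(π²E) = 2.080×10^5 × 3.940² / (π² × 1.07×10^11) = 3.058×10^-6 m⁴
I_req = 3.058×10^6 mm⁴
Solid square: I = a⁴/12  ⇒  a = (12I)^(1/4) = (12×3.058×10^6)^(1/4) = 77.8 mm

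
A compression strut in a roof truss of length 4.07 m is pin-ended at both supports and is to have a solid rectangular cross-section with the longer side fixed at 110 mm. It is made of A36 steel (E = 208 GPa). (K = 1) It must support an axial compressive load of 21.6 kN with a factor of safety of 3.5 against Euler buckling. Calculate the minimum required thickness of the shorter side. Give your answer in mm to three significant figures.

b ≈ 40.5 mm

Required P_cr = n·P = 3.5 × 21.6 = 75.60 kN
L_e = K·L = 1 × 4.07 = 4.070 m
Required I = P_cr·L_e²/(π²E) = 7.560×10^4 × 4.070² / (π² × 2.08×10^11) = 6.100×10^-7 m⁴
I_req = 6.100×10^5 mm⁴
Rectangle, weak axis: I_min = h·b³/12 with h = 110 mm fixed  ⇒  b = (12I/h)^(1/3) = 40.5 mm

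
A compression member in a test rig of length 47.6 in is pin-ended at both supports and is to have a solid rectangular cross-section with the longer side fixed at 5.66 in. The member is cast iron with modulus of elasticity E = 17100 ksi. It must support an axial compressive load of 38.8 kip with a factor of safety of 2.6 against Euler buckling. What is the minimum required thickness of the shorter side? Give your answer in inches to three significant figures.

Required P_cr = n·P = 2.6 × 38.8 = 100.9 kip
L_e = K·L = 1 × 47.6 = 47.60 in
Required I = P_cr·L_e²/(π²E) = 1.009×10^5 × 47.60² / (π² × 1.71×10^7) = 1.354 in⁴
Rectangle, weak axis: I_min = h·b³/12 with h = 5.66 in fixed  ⇒  b = (12I/h)^(1/3) = 1.42 in

b ≈ 1.42 in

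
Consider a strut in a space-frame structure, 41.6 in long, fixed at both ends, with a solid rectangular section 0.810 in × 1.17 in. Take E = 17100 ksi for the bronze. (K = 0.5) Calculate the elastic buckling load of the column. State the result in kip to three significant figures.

P_cr ≈ 20.2 kip

Buckling occurs about the weak axis: I_min = h·b³/12 with b = 0.810 in (the shorter side).
I_min = 1.17×0.810³/12 = 5.182×10^-2 in⁴
Effective length L_e = K·L = 0.5 × 41.6 = 20.80 in
P_cr = π²EI / L_e² = π² × 17100×10³ × 5.182×10^-2 / 20.80² = 2.021×10^4 lb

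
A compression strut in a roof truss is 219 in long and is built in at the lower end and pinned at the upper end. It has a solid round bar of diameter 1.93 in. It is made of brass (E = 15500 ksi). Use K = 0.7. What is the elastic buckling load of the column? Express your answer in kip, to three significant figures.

I = πd⁴/64 = π×1.93⁴/64 = 0.6811 in⁴
Effective length L_e = K·L = 0.7 × 219 = 153.3 in
P_cr = π²EI / L_e² = π² × 15500×10³ × 0.6811 / 153.3² = 4.433×10^3 lb

P_cr ≈ 4.43 kip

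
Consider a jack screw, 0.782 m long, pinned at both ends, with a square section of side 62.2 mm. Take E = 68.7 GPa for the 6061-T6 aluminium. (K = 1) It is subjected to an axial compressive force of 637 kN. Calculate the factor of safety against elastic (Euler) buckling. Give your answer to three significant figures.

I = a⁴/12 = 62.2⁴/12 = 1.247×10^6 mm⁴
I = 1.247×10^6 mm⁴ = 1.247×10^-6 m⁴
Effective length L_e = K·L = 1 × 0.782 = 0.7820 m
P_cr = π²EI / L_e² = π² × 68.7×10⁹ × 1.247×10^-6 / 0.7820² = 1.383×10^6 N
Factor of safety n = P_cr / P = 1383.0 / 637 = 2.17

n ≈ 2.17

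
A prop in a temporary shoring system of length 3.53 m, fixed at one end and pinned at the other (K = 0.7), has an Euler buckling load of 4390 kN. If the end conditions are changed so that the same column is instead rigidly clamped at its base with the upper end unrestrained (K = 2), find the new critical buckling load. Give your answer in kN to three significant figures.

P_cr ≈ 538 kN

P_cr ∝ 1/K², so P_cr,new = P_cr,old × (K_old/K_new)² = 4390 × (0.7/2)²
= 4390 × 0.1225 = 538 kN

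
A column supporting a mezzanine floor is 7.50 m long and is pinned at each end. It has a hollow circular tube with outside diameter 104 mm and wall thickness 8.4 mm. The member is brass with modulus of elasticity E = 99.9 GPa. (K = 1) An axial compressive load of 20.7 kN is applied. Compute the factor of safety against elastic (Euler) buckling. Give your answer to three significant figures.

n ≈ 2.46

Inner diameter d_i = 104 − 2×8.4 = 87.20 mm
I = π(d_o⁴ − d_i⁴)/64 = π(104⁴ − 87.20⁴)/64 = 2.904×10^6 mm⁴
I = 2.904×10^6 mm⁴ = 2.904×10^-6 m⁴
Effective length L_e = K·L = 1 × 7.50 = 7.500 m
P_cr = π²EI / L_e² = π² × 99.9×10⁹ × 2.904×10^-6 / 7.500² = 5.091×10^4 N
Factor of safety n = P_cr / P = 50.909 / 20.7 = 2.46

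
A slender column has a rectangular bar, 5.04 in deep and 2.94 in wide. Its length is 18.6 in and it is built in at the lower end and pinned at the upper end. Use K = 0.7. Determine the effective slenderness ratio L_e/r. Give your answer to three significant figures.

Buckling occurs about the weak axis: I_min = h·b³/12 with b = 2.94 in (the shorter side).
I_min = 5.04×2.94³/12 = 10.67 in⁴
A = 14.82 in²;  r_min = √(I/A) = √(10.67/14.82) = 0.8487 in
L_e = K·L = 0.7 × 18.6 = 13.02 in
λ = L_e / r_min = 13.020 / 0.8487 = 15.3

λ ≈ 15.3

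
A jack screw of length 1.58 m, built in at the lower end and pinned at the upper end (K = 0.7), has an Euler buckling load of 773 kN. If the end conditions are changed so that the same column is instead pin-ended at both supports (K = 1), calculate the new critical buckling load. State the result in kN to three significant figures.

P_cr ∝ 1/K², so P_cr,new = P_cr,old × (K_old/K_new)² = 773 × (0.7/1)²
= 773 × 0.4900 = 379 kN

P_cr ≈ 379 kN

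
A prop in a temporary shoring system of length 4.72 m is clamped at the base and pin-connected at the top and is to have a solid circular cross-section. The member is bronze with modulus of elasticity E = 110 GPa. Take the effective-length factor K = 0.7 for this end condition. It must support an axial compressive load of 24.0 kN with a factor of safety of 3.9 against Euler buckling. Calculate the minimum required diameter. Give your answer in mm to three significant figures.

d ≈ 66.2 mm

Required P_cr = n·P = 3.9 × 24.0 = 93.60 kN
L_e = K·L = 0.7 × 4.72 = 3.304 m
Required I = P_cr·L_e²/(π²E) = 9.360×10^4 × 3.304² / (π² × 1.10×10^11) = 9.412×10^-7 m⁴
I_req = 9.412×10^5 mm⁴
Solid circle: I = πd⁴/64  ⇒  d = (64I/π)^(1/4) = (64×9.412×10^5/π)^(1/4) = 66.2 mm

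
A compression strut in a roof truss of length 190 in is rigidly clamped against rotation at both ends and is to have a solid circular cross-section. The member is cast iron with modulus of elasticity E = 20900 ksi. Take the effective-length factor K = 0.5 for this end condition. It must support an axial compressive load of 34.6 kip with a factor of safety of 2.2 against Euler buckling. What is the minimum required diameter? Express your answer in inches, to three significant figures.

Required P_cr = n·P = 2.2 × 34.6 = 76.12 kip
L_e = K·L = 0.5 × 190 = 95.00 in
Required I = P_cr·L_e²/(π²E) = 7.612×10^4 × 95.00² / (π² × 2.09×10^7) = 3.330 in⁴
Solid circle: I = πd⁴/64  ⇒  d = (64I/π)^(1/4) = (64×3.330/π)^(1/4) = 2.87 in

d ≈ 2.87 in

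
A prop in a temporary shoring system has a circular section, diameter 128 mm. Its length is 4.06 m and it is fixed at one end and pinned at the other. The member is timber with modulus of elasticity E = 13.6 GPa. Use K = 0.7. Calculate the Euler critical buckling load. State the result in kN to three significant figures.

I = πd⁴/64 = π×128⁴/64 = 1.318×10^7 mm⁴
I = 1.318×10^7 mm⁴ = 1.318×10^-5 m⁴
Effective length L_e = K·L = 0.7 × 4.06 = 2.842 m
P_cr = π²EI / L_e² = π² × 13.6×10⁹ × 1.318×10^-5 / 2.842² = 2.190×10^5 N

P_cr ≈ 219 kN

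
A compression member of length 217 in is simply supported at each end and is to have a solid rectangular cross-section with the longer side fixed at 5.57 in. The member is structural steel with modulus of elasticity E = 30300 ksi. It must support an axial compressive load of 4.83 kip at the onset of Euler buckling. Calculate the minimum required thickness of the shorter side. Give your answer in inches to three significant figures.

L_e = K·L = 1 × 217 = 217.0 in
Required I = P_cr·L_e²/(π²E) = 4.830×10^3 × 217.0² / (π² × 3.03×10^7) = 0.7605 in⁴
Rectangle, weak axis: I_min = h·b³/12 with h = 5.57 in fixed  ⇒  b = (12I/h)^(1/3) = 1.18 in

b ≈ 1.18 in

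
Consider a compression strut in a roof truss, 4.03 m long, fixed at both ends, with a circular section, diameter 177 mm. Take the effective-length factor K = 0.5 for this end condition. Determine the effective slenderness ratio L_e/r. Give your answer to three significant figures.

For a solid circle r = d/4 = 177/4 = 44.25 mm
L_e = K·L = 0.5 × 4.03 m = 2.015 m = 2015.0 mm
λ = L_e / r_min = 2015.0 / 44.25 = 45.5

λ ≈ 45.5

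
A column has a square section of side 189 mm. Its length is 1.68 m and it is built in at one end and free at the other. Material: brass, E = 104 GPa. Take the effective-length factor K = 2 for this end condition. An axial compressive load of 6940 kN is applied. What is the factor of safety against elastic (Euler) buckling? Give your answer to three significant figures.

n ≈ 1.39

I = a⁴/12 = 189⁴/12 = 1.063×10^8 mm⁴
I = 1.063×10^8 mm⁴ = 1.063×10^-4 m⁴
Effective length L_e = K·L = 2 × 1.68 = 3.360 m
P_cr = π²EI / L_e² = π² × 104×10⁹ × 1.063×10^-4 / 3.360² = 9.668×10^6 N
Factor of safety n = P_cr / P = 9667.6 / 6940 = 1.39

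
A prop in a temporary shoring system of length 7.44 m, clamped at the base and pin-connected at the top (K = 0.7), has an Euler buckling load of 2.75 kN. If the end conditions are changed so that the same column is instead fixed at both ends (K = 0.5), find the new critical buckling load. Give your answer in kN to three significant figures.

P_cr ∝ 1/K², so P_cr,new = P_cr,old × (K_old/K_new)² = 2.75 × (0.7/0.5)²
= 2.75 × 1.960 = 5.39 kN

P_cr ≈ 5.39 kN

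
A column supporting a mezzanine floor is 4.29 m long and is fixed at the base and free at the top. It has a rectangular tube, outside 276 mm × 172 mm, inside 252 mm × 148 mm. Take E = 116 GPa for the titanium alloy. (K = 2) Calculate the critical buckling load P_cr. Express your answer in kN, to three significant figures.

Weak-axis I_min = (h_o·b_o³ − h_i·b_i³)/12 with b_o = 172, b_i = 148.0 mm (shorter outer/inner sides).
I_min = (276×172³ − 252.0×148.0³)/12 = 4.896×10^7 mm⁴
I = 4.896×10^7 mm⁴ = 4.896×10^-5 m⁴
Effective length L_e = K·L = 2 × 4.29 = 8.580 m
P_cr = π²EI / L_e² = π² × 116×10⁹ × 4.896×10^-5 / 8.580² = 7.614×10^5 N

P_cr ≈ 761 kN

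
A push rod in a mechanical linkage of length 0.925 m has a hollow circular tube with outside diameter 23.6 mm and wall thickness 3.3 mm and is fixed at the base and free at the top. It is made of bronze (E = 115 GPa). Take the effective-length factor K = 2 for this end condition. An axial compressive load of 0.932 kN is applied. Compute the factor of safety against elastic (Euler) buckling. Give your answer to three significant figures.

n ≈ 3.96

Inner diameter d_i = 23.6 − 2×3.3 = 17.00 mm
I = π(d_o⁴ − d_i⁴)/64 = π(23.6⁴ − 17.00⁴)/64 = 1.113×10^4 mm⁴
I = 1.113×10^4 mm⁴ = 1.113×10^-8 m⁴
Effective length L_e = K·L = 2 × 0.925 = 1.850 m
P_cr = π²EI / L_e² = π² × 115×10⁹ × 1.113×10^-8 / 1.850² = 3.690×10^3 N
Factor of safety n = P_cr / P = 3.6901 / 0.932 = 3.96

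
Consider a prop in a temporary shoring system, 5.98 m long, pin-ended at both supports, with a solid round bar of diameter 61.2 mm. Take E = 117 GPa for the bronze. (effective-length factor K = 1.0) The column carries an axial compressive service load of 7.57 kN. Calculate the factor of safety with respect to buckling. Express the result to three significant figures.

n ≈ 2.94

I = πd⁴/64 = π×61.2⁴/64 = 6.886×10^5 mm⁴
I = 6.886×10^5 mm⁴ = 6.886×10^-7 m⁴
Effective length L_e = K·L = 1 × 5.98 = 5.980 m
P_cr = π²EI / L_e² = π² × 117×10⁹ × 6.886×10^-7 / 5.980² = 2.224×10^4 N
Factor of safety n = P_cr / P = 22.236 / 7.57 = 2.94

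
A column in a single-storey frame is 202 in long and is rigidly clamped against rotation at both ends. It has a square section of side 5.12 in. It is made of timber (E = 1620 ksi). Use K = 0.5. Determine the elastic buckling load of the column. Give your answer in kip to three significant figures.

I = a⁴/12 = 5.12⁴/12 = 57.27 in⁴
Effective length L_e = K·L = 0.5 × 202 = 101.0 in
P_cr = π²EI / L_e² = π² × 1620×10³ × 57.27 / 101.0² = 8.976×10^4 lb

P_cr ≈ 89.8 kip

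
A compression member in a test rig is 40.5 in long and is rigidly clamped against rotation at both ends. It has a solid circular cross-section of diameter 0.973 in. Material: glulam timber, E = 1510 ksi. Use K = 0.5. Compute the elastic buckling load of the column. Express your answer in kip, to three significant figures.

I = πd⁴/64 = π×0.973⁴/64 = 4.400×10^-2 in⁴
Effective length L_e = K·L = 0.5 × 40.5 = 20.25 in
P_cr = π²EI / L_e² = π² × 1510×10³ × 4.400×10^-2 / 20.25² = 1.599×10^3 lb

P_cr ≈ 1.60 kip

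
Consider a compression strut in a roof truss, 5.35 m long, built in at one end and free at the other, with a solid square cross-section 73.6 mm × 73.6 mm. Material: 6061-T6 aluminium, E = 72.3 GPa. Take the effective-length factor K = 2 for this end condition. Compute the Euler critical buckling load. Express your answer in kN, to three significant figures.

I = a⁴/12 = 73.6⁴/12 = 2.445×10^6 mm⁴
I = 2.445×10^6 mm⁴ = 2.445×10^-6 m⁴
Effective length L_e = K·L = 2 × 5.35 = 10.70 m
P_cr = π²EI / L_e² = π² × 72.3×10⁹ × 2.445×10^-6 / 10.70² = 1.524×10^4 N

P_cr ≈ 15.2 kN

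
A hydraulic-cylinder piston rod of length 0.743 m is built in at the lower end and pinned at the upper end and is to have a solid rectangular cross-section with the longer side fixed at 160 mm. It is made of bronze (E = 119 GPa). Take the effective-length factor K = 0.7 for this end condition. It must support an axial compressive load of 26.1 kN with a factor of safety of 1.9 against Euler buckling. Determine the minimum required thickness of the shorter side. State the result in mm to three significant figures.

Required P_cr = n·P = 1.9 × 26.1 = 49.59 kN
L_e = K·L = 0.7 × 0.743 = 0.5201 m
Required I = P_cr·L_e²/(π²E) = 4.959×10^4 × 0.5201² / (π² × 1.19×10^11) = 1.142×10^-8 m⁴
I_req = 1.142×10^4 mm⁴
Rectangle, weak axis: I_min = h·b³/12 with h = 160 mm fixed  ⇒  b = (12I/h)^(1/3) = 9.50 mm

b ≈ 9.50 mm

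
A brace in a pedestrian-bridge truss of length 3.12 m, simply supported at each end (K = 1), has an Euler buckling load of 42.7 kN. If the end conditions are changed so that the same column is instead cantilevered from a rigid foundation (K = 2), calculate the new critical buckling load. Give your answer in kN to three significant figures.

P_cr ≈ 10.7 kN

P_cr ∝ 1/K², so P_cr,new = P_cr,old × (K_old/K_new)² = 42.7 × (1/2)²
= 42.7 × 0.2500 = 10.7 kN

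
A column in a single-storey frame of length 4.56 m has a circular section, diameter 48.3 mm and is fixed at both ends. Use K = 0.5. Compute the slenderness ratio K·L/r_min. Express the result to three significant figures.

λ ≈ 189

For a solid circle r = d/4 = 48.3/4 = 12.08 mm
L_e = K·L = 0.5 × 4.56 m = 2.280 m = 2280.0 mm
λ = L_e / r_min = 2280.0 / 12.07 = 189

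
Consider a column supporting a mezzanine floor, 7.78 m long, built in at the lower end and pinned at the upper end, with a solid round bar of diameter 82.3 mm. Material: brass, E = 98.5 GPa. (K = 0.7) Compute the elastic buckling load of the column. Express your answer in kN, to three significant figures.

P_cr ≈ 73.8 kN

I = πd⁴/64 = π×82.3⁴/64 = 2.252×10^6 mm⁴
I = 2.252×10^6 mm⁴ = 2.252×10^-6 m⁴
Effective length L_e = K·L = 0.7 × 7.78 = 5.446 m
P_cr = π²EI / L_e² = π² × 98.5×10⁹ × 2.252×10^-6 / 5.446² = 7.382×10^4 N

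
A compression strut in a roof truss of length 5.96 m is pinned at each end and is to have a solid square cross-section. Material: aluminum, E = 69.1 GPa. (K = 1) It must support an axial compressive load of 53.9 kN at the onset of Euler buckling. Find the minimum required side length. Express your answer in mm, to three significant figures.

L_e = K·L = 1 × 5.96 = 5.960 m
Required I = P_cr·L_e²/(π²E) = 5.390×10^4 × 5.960² / (π² × 6.91×10^10) = 2.807×10^-6 m⁴
I_req = 2.807×10^6 mm⁴
Solid square: I = a⁴/12  ⇒  a = (12I)^(1/4) = (12×2.807×10^6)^(1/4) = 76.2 mm

a ≈ 76.2 mm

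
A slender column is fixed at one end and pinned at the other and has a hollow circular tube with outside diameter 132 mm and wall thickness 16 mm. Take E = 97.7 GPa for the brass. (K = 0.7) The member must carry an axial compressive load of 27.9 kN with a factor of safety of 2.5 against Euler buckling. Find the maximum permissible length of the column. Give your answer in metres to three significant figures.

L_max ≈ 16.8 m

Inner diameter d_i = 132 − 2×16 = 100.0 mm
I = π(d_o⁴ − d_i⁴)/64 = π(132⁴ − 100.0⁴)/64 = 9.994×10^6 mm⁴
I = 9.994×10^-6 m⁴
Required critical load P_cr = n·P = 2.5 × 27.9 = 69.75 kN = 6.975×10^4 N
From P_cr = π²EI/(K·L)²:  L = (1/K)·√(π²EI/P_cr) = (1/0.7)·√(π²×9.77×10^10×9.994×10^-6/6.975×10^4)
L = 16.8 m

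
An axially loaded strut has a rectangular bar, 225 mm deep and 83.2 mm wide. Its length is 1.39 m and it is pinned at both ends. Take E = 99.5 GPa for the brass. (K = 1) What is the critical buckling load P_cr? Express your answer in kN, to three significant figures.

Buckling occurs about the weak axis: I_min = h·b³/12 with b = 83.2 mm (the shorter side).
I_min = 225×83.2³/12 = 1.080×10^7 mm⁴
I = 1.080×10^7 mm⁴ = 1.080×10^-5 m⁴
Effective length L_e = K·L = 1 × 1.39 = 1.390 m
P_cr = π²EI / L_e² = π² × 99.5×10⁹ × 1.080×10^-5 / 1.390² = 5.489×10^6 N

P_cr ≈ 5490 kN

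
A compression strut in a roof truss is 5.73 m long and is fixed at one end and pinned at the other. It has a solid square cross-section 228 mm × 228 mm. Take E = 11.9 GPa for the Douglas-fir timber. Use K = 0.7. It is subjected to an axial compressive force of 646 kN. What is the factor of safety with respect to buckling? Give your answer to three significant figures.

n ≈ 2.54

I = a⁴/12 = 228⁴/12 = 2.252×10^8 mm⁴
I = 2.252×10^8 mm⁴ = 2.252×10^-4 m⁴
Effective length L_e = K·L = 0.7 × 5.73 = 4.011 m
P_cr = π²EI / L_e² = π² × 11.9×10⁹ × 2.252×10^-4 / 4.011² = 1.644×10^6 N
Factor of safety n = P_cr / P = 1644.0 / 646 = 2.54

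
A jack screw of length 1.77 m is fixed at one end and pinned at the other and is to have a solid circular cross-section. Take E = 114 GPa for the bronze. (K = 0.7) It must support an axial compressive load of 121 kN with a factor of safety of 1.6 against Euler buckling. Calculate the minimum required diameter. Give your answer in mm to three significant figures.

d ≈ 48.2 mm

Required P_cr = n·P = 1.6 × 121 = 193.6 kN
L_e = K·L = 0.7 × 1.77 = 1.239 m
Required I = P_cr·L_e²/(π²E) = 1.936×10^5 × 1.239² / (π² × 1.14×10^11) = 2.641×10^-7 m⁴
I_req = 2.641×10^5 mm⁴
Solid circle: I = πd⁴/64  ⇒  d = (64I/π)^(1/4) = (64×2.641×10^5/π)^(1/4) = 48.2 mm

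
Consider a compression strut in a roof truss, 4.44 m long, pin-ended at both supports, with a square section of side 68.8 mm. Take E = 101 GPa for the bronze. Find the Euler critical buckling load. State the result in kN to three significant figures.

P_cr ≈ 94.4 kN

I = a⁴/12 = 68.8⁴/12 = 1.867×10^6 mm⁴
I = 1.867×10^6 mm⁴ = 1.867×10^-6 m⁴
Effective length L_e = K·L = 1 × 4.44 = 4.440 m
P_cr = π²EI / L_e² = π² × 101×10⁹ × 1.867×10^-6 / 4.440² = 9.441×10^4 N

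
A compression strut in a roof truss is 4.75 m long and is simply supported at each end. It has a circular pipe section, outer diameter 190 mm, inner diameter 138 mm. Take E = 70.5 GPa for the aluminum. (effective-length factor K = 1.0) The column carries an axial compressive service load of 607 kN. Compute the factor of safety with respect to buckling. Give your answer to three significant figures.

n ≈ 2.35

d_o = 190 mm, d_i = 138 mm
I = π(d_o⁴ − d_i⁴)/64 = π(190⁴ − 138.0⁴)/64 = 4.617×10^7 mm⁴
I = 4.617×10^7 mm⁴ = 4.617×10^-5 m⁴
Effective length L_e = K·L = 1 × 4.75 = 4.750 m
P_cr = π²EI / L_e² = π² × 70.5×10⁹ × 4.617×10^-5 / 4.750² = 1.424×10^6 N
Factor of safety n = P_cr / P = 1423.8 / 607 = 2.35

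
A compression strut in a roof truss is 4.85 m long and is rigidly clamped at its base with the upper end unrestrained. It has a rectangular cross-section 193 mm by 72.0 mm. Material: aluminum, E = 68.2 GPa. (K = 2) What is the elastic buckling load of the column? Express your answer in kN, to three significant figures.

Buckling occurs about the weak axis: I_min = h·b³/12 with b = 72.0 mm (the shorter side).
I_min = 193×72.0³/12 = 6.003×10^6 mm⁴
I = 6.003×10^6 mm⁴ = 6.003×10^-6 m⁴
Effective length L_e = K·L = 2 × 4.85 = 9.700 m
P_cr = π²EI / L_e² = π² × 68.2×10⁹ × 6.003×10^-6 / 9.700² = 4.295×10^4 N

P_cr ≈ 42.9 kN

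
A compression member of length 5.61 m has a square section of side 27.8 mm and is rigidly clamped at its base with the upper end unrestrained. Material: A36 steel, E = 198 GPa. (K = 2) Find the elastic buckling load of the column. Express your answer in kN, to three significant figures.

I = a⁴/12 = 27.8⁴/12 = 4.977×10^4 mm⁴
I = 4.977×10^4 mm⁴ = 4.977×10^-8 m⁴
Effective length L_e = K·L = 2 × 5.61 = 11.22 m
P_cr = π²EI / L_e² = π² × 198×10⁹ × 4.977×10^-8 / 11.22² = 772.6 N

P_cr ≈ 0.773 kN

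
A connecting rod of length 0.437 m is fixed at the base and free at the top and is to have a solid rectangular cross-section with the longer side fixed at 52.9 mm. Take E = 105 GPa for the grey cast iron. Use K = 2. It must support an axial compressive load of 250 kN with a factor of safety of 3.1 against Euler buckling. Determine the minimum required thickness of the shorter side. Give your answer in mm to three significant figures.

b ≈ 50.6 mm

Required P_cr = n·P = 3.1 × 250 = 775.0 kN
L_e = K·L = 2 × 0.437 = 0.8740 m
Required I = P_cr·L_e²/(π²E) = 7.750×10^5 × 0.8740² / (π² × 1.05×10^11) = 5.713×10^-7 m⁴
I_req = 5.713×10^5 mm⁴
Rectangle, weak axis: I_min = h·b³/12 with h = 52.9 mm fixed  ⇒  b = (12I/h)^(1/3) = 50.6 mm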